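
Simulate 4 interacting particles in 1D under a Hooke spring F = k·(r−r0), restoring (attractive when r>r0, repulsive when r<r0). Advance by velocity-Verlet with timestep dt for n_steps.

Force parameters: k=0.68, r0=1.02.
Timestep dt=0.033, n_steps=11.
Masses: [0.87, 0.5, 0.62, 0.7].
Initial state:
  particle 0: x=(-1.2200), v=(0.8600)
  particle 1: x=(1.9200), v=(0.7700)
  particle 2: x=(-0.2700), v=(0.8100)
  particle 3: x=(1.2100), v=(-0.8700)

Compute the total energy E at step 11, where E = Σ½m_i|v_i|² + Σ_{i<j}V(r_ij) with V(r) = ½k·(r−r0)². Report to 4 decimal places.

3.7125

step 0: x0=(-1.2200) x1=(1.9200) x2=(-0.2700) x3=(1.2100)
step 1: x0=(-1.1901) x1=(1.9432) x2=(-0.2423) x3=(1.1801)
step 2: x0=(-1.1574) x1=(1.9619) x2=(-0.2126) x3=(1.1481)
step 3: x0=(-1.1219) x1=(1.9761) x2=(-0.1810) x3=(1.1142)
step 4: x0=(-1.0836) x1=(1.9858) x2=(-0.1476) x3=(1.0785)
step 5: x0=(-1.0426) x1=(1.9910) x2=(-0.1126) x3=(1.0413)
step 6: x0=(-0.9991) x1=(1.9917) x2=(-0.0760) x3=(1.0028)
step 7: x0=(-0.9532) x1=(1.9879) x2=(-0.0379) x3=(0.9631)
step 8: x0=(-0.9050) x1=(1.9799) x2=(0.0014) x3=(0.9225)
step 9: x0=(-0.8546) x1=(1.9676) x2=(0.0419) x3=(0.8811)
step 10: x0=(-0.8022) x1=(1.9511) x2=(0.0834) x3=(0.8393)
step 11: x0=(-0.7478) x1=(1.9307) x2=(0.1258) x3=(0.7972)
step 0 velocities: v0=(0.8600) v1=(0.7700) v2=(0.8100) v3=(-0.8700)
step 0: KE=0.9383, PE=2.7758, E=3.7140
step 11 velocities: v0=(1.6725) v1=(-0.6751) v2=(1.2946) v3=(-1.2769)
step 11: KE=2.4210, PE=1.2915, E=3.7125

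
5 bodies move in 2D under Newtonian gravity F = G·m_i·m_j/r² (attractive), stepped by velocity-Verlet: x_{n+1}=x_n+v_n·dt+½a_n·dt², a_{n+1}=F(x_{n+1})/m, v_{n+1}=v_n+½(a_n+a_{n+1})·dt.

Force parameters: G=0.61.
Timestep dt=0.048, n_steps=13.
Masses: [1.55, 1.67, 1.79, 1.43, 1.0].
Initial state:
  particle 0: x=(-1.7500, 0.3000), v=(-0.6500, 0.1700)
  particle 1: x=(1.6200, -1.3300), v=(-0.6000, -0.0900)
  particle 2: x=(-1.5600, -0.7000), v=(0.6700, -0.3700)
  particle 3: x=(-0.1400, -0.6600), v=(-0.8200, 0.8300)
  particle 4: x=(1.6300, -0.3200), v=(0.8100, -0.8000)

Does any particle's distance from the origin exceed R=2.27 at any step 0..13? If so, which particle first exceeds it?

no

step 0: x0=(-1.7500, 0.3000) x1=(1.6200, -1.3300) x2=(-1.5600, -0.7000) x3=(-0.1400, -0.6600) x4=(1.6300, -0.3200)
step 1: x0=(-1.7806, 0.3068) x1=(1.5908, -1.3335) x2=(-1.5274, -0.7167) x3=(-0.1797, -0.6201) x4=(1.6684, -0.3596)
step 2: x0=(-1.8099, 0.3110) x1=(1.5607, -1.3352) x2=(-1.4937, -0.7315) x3=(-0.2204, -0.5802) x4=(1.7055, -0.4017)
step 3: x0=(-1.8378, 0.3127) x1=(1.5301, -1.3350) x2=(-1.4590, -0.7444) x3=(-0.2622, -0.5403) x4=(1.7413, -0.4465)
step 4: x0=(-1.8642, 0.3122) x1=(1.4989, -1.3328) x2=(-1.4232, -0.7555) x3=(-0.3053, -0.5006) x4=(1.7756, -0.4940)
step 5: x0=(-1.8890, 0.3096) x1=(1.4674, -1.3286) x2=(-1.3861, -0.7648) x3=(-0.3501, -0.4613) x4=(1.8081, -0.5444)
step 6: x0=(-1.9123, 0.3049) x1=(1.4358, -1.3222) x2=(-1.3476, -0.7722) x3=(-0.3968, -0.4225) x4=(1.8385, -0.5977)
step 7: x0=(-1.9338, 0.2984) x1=(1.4043, -1.3138) x2=(-1.3076, -0.7777) x3=(-0.4458, -0.3845) x4=(1.8664, -0.6539)
step 8: x0=(-1.9537, 0.2900) x1=(1.3732, -1.3032) x2=(-1.2657, -0.7811) x3=(-0.4972, -0.3476) x4=(1.8915, -0.7130)
step 9: x0=(-1.9717, 0.2799) x1=(1.3427, -1.2906) x2=(-1.2219, -0.7822) x3=(-0.5516, -0.3122) x4=(1.9133, -0.7749)
step 10: x0=(-1.9878, 0.2681) x1=(1.3131, -1.2760) x2=(-1.1759, -0.7806) x3=(-0.6091, -0.2789) x4=(1.9315, -0.8393)
step 11: x0=(-2.0020, 0.2548) x1=(1.2845, -1.2597) x2=(-1.1275, -0.7757) x3=(-0.6703, -0.2484) x4=(1.9457, -0.9060)
step 12: x0=(-2.0141, 0.2400) x1=(1.2572, -1.2419) x2=(-1.0766, -0.7669) x3=(-0.7352, -0.2217) x4=(1.9556, -0.9746)
step 13: x0=(-2.0241, 0.2238) x1=(1.2314, -1.2228) x2=(-1.0234, -0.7532) x3=(-0.8039, -0.2000) x4=(1.9609, -1.0445)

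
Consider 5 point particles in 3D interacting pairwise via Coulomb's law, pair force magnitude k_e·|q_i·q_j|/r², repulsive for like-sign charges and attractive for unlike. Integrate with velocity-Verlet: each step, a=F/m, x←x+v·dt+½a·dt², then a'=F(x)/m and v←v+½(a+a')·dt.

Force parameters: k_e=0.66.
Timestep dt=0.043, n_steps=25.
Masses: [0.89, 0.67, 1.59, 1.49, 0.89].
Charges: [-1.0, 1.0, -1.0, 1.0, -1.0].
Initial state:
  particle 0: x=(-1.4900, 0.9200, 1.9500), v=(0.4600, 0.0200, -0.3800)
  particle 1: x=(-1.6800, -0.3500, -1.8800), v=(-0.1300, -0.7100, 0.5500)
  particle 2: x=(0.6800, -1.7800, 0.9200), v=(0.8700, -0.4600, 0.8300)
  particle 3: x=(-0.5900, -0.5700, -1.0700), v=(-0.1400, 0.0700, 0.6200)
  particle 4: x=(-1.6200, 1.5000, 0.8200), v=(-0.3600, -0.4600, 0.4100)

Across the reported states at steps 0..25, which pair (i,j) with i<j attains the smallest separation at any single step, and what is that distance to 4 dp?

step 0: x0=(-1.4900, 0.9200, 1.9500) x1=(-1.6800, -0.3500, -1.8800) x2=(0.6800, -1.7800, 0.9200) x3=(-0.5900, -0.5700, -1.0700) x4=(-1.6200, 1.5000, 0.8200)
step 1: x0=(-1.4702, 0.9207, 1.9340) x1=(-1.6859, -0.3804, -1.8565) x2=(0.7174, -1.7998, 0.9556) x3=(-0.5958, -0.5670, -1.0431) x4=(-1.6355, 1.4804, 0.8372)
step 2: x0=(-1.4503, 0.9209, 1.9185) x1=(-1.6926, -0.4106, -1.8332) x2=(0.7548, -1.8196, 0.9911) x3=(-0.6013, -0.5640, -1.0158) x4=(-1.6512, 1.4610, 0.8533)
step 3: x0=(-1.4303, 0.9208, 1.9038) x1=(-1.6999, -0.4406, -1.8101) x2=(0.7921, -1.8394, 1.0265) x3=(-0.6065, -0.5611, -0.9880) x4=(-1.6669, 1.4419, 0.8685)
step 4: x0=(-1.4102, 0.9202, 1.8898) x1=(-1.7079, -0.4704, -1.7874) x2=(0.8295, -1.8592, 1.0617) x3=(-0.6113, -0.5581, -0.9597) x4=(-1.6829, 1.4232, 0.8825)
step 5: x0=(-1.3898, 0.9192, 1.8764) x1=(-1.7165, -0.5000, -1.7648) x2=(0.8668, -1.8791, 1.0969) x3=(-0.6157, -0.5551, -0.9309) x4=(-1.6991, 1.4048, 0.8955)
step 6: x0=(-1.3692, 0.9177, 1.8638) x1=(-1.7259, -0.5295, -1.7425) x2=(0.9041, -1.8990, 1.1319) x3=(-0.6199, -0.5520, -0.9018) x4=(-1.7156, 1.3867, 0.9073)
step 7: x0=(-1.3483, 0.9157, 1.8520) x1=(-1.7360, -0.5589, -1.7205) x2=(0.9414, -1.9189, 1.1668) x3=(-0.6236, -0.5489, -0.8721) x4=(-1.7324, 1.3689, 0.9180)
step 8: x0=(-1.3270, 0.9132, 1.8409) x1=(-1.7467, -0.5881, -1.6987) x2=(0.9787, -1.9388, 1.2017) x3=(-0.6271, -0.5458, -0.8420) x4=(-1.7496, 1.3515, 0.9276)
step 9: x0=(-1.3054, 0.9103, 1.8306) x1=(-1.7580, -0.6173, -1.6771) x2=(1.0160, -1.9587, 1.2364) x3=(-0.6302, -0.5425, -0.8114) x4=(-1.7672, 1.3344, 0.9360)
step 10: x0=(-1.2833, 0.9069, 1.8211) x1=(-1.7700, -0.6464, -1.6558) x2=(1.0532, -1.9787, 1.2710) x3=(-0.6330, -0.5392, -0.7804) x4=(-1.7852, 1.3176, 0.9432)
step 11: x0=(-1.2607, 0.9030, 1.8122) x1=(-1.7826, -0.6755, -1.6347) x2=(1.0905, -1.9986, 1.3056) x3=(-0.6356, -0.5358, -0.7490) x4=(-1.8038, 1.3011, 0.9492)
step 12: x0=(-1.2376, 0.8987, 1.8041) x1=(-1.7958, -0.7045, -1.6138) x2=(1.1277, -2.0186, 1.3400) x3=(-0.6378, -0.5323, -0.7171) x4=(-1.8229, 1.2849, 0.9542)
step 13: x0=(-1.2139, 0.8939, 1.7967) x1=(-1.8095, -0.7334, -1.5931) x2=(1.1649, -2.0386, 1.3744) x3=(-0.6398, -0.5286, -0.6848) x4=(-1.8425, 1.2689, 0.9581)
step 14: x0=(-1.1896, 0.8887, 1.7898) x1=(-1.8238, -0.7624, -1.5726) x2=(1.2021, -2.0586, 1.4087) x3=(-0.6415, -0.5248, -0.6521) x4=(-1.8628, 1.2531, 0.9609)
step 15: x0=(-1.1648, 0.8831, 1.7836) x1=(-1.8387, -0.7913, -1.5522) x2=(1.2393, -2.0787, 1.4429) x3=(-0.6429, -0.5209, -0.6189) x4=(-1.8836, 1.2375, 0.9627)
step 16: x0=(-1.1393, 0.8772, 1.7778) x1=(-1.8541, -0.8203, -1.5320) x2=(1.2764, -2.0987, 1.4770) x3=(-0.6441, -0.5168, -0.5853) x4=(-1.9051, 1.2221, 0.9635)
step 17: x0=(-1.1132, 0.8708, 1.7726) x1=(-1.8699, -0.8492, -1.5120) x2=(1.3136, -2.1188, 1.5111) x3=(-0.6450, -0.5126, -0.5513) x4=(-1.9271, 1.2068, 0.9634)
step 18: x0=(-1.0866, 0.8642, 1.7677) x1=(-1.8863, -0.8781, -1.4920) x2=(1.3507, -2.1389, 1.5451) x3=(-0.6458, -0.5082, -0.5169) x4=(-1.9498, 1.1916, 0.9624)
step 19: x0=(-1.0593, 0.8572, 1.7632) x1=(-1.9030, -0.9071, -1.4722) x2=(1.3879, -2.1591, 1.5790) x3=(-0.6463, -0.5037, -0.4822) x4=(-1.9730, 1.1765, 0.9606)
step 20: x0=(-1.0314, 0.8500, 1.7590) x1=(-1.9202, -0.9360, -1.4525) x2=(1.4250, -2.1792, 1.6129) x3=(-0.6467, -0.4989, -0.4470) x4=(-1.9968, 1.1614, 0.9581)
step 21: x0=(-1.0030, 0.8424, 1.7551) x1=(-1.9378, -0.9650, -1.4329) x2=(1.4621, -2.1994, 1.6467) x3=(-0.6468, -0.4940, -0.4114) x4=(-2.0212, 1.1463, 0.9548)
step 22: x0=(-0.9740, 0.8346, 1.7514) x1=(-1.9558, -0.9940, -1.4134) x2=(1.4992, -2.2195, 1.6804) x3=(-0.6468, -0.4889, -0.3755) x4=(-2.0460, 1.1312, 0.9508)
step 23: x0=(-0.9446, 0.8266, 1.7479) x1=(-1.9742, -1.0230, -1.3939) x2=(1.5363, -2.2397, 1.7141) x3=(-0.6467, -0.4836, -0.3391) x4=(-2.0714, 1.1161, 0.9461)
step 24: x0=(-0.9146, 0.8183, 1.7445) x1=(-1.9929, -1.0520, -1.3745) x2=(1.5734, -2.2600, 1.7477) x3=(-0.6464, -0.4781, -0.3024) x4=(-2.0972, 1.1010, 0.9409)
step 25: x0=(-0.8841, 0.8098, 1.7412) x1=(-2.0119, -1.0810, -1.3551) x2=(1.6104, -2.2802, 1.7813) x3=(-0.6459, -0.4724, -0.2654) x4=(-2.1234, 1.0857, 0.9350)

pair (0,4), distance 1.0915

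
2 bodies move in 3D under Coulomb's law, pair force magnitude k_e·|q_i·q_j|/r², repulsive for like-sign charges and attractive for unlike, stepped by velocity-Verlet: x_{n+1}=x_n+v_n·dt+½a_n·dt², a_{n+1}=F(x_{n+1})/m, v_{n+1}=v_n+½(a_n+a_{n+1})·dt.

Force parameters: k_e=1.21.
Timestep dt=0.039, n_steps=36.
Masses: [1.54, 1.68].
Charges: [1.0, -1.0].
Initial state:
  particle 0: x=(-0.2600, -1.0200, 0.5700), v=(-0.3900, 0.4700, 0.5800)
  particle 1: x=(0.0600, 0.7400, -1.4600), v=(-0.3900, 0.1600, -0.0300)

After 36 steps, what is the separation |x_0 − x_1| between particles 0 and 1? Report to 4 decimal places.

3.0082

step 0: x0=(-0.2600, -1.0200, 0.5700) x1=(0.0600, 0.7400, -1.4600)
step 1: x0=(-0.2752, -1.0016, 0.5926) x1=(0.0448, 0.7462, -1.4611)
step 2: x0=(-0.2904, -0.9831, 0.6150) x1=(0.0295, 0.7523, -1.4621)
step 3: x0=(-0.3055, -0.9645, 0.6373) x1=(0.0143, 0.7583, -1.4630)
step 4: x0=(-0.3207, -0.9458, 0.6595) x1=(-0.0010, 0.7642, -1.4638)
step 5: x0=(-0.3358, -0.9271, 0.6816) x1=(-0.0163, 0.7700, -1.4644)
step 6: x0=(-0.3509, -0.9082, 0.7035) x1=(-0.0316, 0.7757, -1.4650)
step 7: x0=(-0.3660, -0.8892, 0.7253) x1=(-0.0469, 0.7814, -1.4654)
step 8: x0=(-0.3811, -0.8701, 0.7470) x1=(-0.0622, 0.7869, -1.4658)
step 9: x0=(-0.3961, -0.8509, 0.7686) x1=(-0.0776, 0.7924, -1.4660)
step 10: x0=(-0.4112, -0.8317, 0.7901) x1=(-0.0930, 0.7978, -1.4661)
step 11: x0=(-0.4262, -0.8123, 0.8114) x1=(-0.1083, 0.8031, -1.4661)
step 12: x0=(-0.4412, -0.7929, 0.8326) x1=(-0.1237, 0.8083, -1.4659)
step 13: x0=(-0.4562, -0.7734, 0.8537) x1=(-0.1392, 0.8135, -1.4657)
step 14: x0=(-0.4711, -0.7538, 0.8747) x1=(-0.1546, 0.8186, -1.4654)
step 15: x0=(-0.4861, -0.7341, 0.8955) x1=(-0.1700, 0.8236, -1.4649)
step 16: x0=(-0.5010, -0.7143, 0.9162) x1=(-0.1855, 0.8285, -1.4643)
step 17: x0=(-0.5159, -0.6945, 0.9368) x1=(-0.2010, 0.8333, -1.4636)
step 18: x0=(-0.5308, -0.6746, 0.9573) x1=(-0.2165, 0.8381, -1.4628)
step 19: x0=(-0.5457, -0.6546, 0.9776) x1=(-0.2320, 0.8428, -1.4619)
step 20: x0=(-0.5606, -0.6345, 0.9979) x1=(-0.2475, 0.8475, -1.4609)
step 21: x0=(-0.5755, -0.6144, 1.0180) x1=(-0.2630, 0.8521, -1.4598)
step 22: x0=(-0.5903, -0.5941, 1.0380) x1=(-0.2786, 0.8566, -1.4585)
step 23: x0=(-0.6051, -0.5738, 1.0578) x1=(-0.2941, 0.8610, -1.4572)
step 24: x0=(-0.6199, -0.5535, 1.0776) x1=(-0.3097, 0.8654, -1.4557)
step 25: x0=(-0.6347, -0.5331, 1.0972) x1=(-0.3253, 0.8697, -1.4541)
step 26: x0=(-0.6495, -0.5126, 1.1167) x1=(-0.3409, 0.8740, -1.4525)
step 27: x0=(-0.6643, -0.4920, 1.1361) x1=(-0.3565, 0.8782, -1.4507)
step 28: x0=(-0.6790, -0.4714, 1.1553) x1=(-0.3722, 0.8823, -1.4487)
step 29: x0=(-0.6938, -0.4507, 1.1745) x1=(-0.3878, 0.8864, -1.4467)
step 30: x0=(-0.7085, -0.4299, 1.1935) x1=(-0.4035, 0.8904, -1.4446)
step 31: x0=(-0.7232, -0.4091, 1.2124) x1=(-0.4191, 0.8944, -1.4423)
step 32: x0=(-0.7379, -0.3883, 1.2312) x1=(-0.4348, 0.8983, -1.4400)
step 33: x0=(-0.7526, -0.3673, 1.2498) x1=(-0.4505, 0.9021, -1.4375)
step 34: x0=(-0.7672, -0.3464, 1.2683) x1=(-0.4662, 0.9059, -1.4349)
step 35: x0=(-0.7819, -0.3253, 1.2868) x1=(-0.4819, 0.9097, -1.4323)
step 36: x0=(-0.7965, -0.3042, 1.3050) x1=(-0.4977, 0.9134, -1.4295)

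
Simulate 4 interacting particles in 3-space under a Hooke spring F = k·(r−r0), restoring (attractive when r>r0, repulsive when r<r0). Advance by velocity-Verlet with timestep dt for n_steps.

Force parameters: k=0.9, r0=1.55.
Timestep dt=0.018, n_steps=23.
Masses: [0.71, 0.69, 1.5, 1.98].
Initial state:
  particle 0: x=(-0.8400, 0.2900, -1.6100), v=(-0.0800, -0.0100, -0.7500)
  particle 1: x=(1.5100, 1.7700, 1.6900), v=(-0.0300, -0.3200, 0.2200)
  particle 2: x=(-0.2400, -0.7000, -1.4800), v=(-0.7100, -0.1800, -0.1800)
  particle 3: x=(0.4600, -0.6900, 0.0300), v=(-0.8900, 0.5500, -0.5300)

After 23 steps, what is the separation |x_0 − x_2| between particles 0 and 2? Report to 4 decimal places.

1.1451

step 0: x0=(-0.8400, 0.2900, -1.6100) x1=(1.5100, 1.7700, 1.6900) x2=(-0.2400, -0.7000, -1.4800) x3=(0.4600, -0.6900, 0.0300)
step 1: x0=(-0.8411, 0.2900, -1.6230) x1=(1.5088, 1.7634, 1.6929) x2=(-0.2526, -0.7031, -1.4830) x3=(0.4440, -0.6800, 0.0205)
step 2: x0=(-0.8415, 0.2904, -1.6349) x1=(1.5062, 1.7553, 1.6937) x2=(-0.2650, -0.7060, -1.4856) x3=(0.4280, -0.6697, 0.0110)
step 3: x0=(-0.8411, 0.2912, -1.6457) x1=(1.5023, 1.7455, 1.6923) x2=(-0.2771, -0.7086, -1.4878) x3=(0.4120, -0.6593, 0.0015)
step 4: x0=(-0.8401, 0.2924, -1.6554) x1=(1.4971, 1.7342, 1.6888) x2=(-0.2890, -0.7110, -1.4895) x3=(0.3960, -0.6486, -0.0079)
step 5: x0=(-0.8383, 0.2940, -1.6641) x1=(1.4904, 1.7213, 1.6832) x2=(-0.3005, -0.7131, -1.4909) x3=(0.3801, -0.6377, -0.0173)
step 6: x0=(-0.8359, 0.2960, -1.6717) x1=(1.4825, 1.7069, 1.6754) x2=(-0.3119, -0.7150, -1.4918) x3=(0.3641, -0.6265, -0.0266)
step 7: x0=(-0.8328, 0.2984, -1.6782) x1=(1.4731, 1.6909, 1.6655) x2=(-0.3229, -0.7167, -1.4922) x3=(0.3482, -0.6152, -0.0359)
step 8: x0=(-0.8290, 0.3012, -1.6837) x1=(1.4625, 1.6734, 1.6535) x2=(-0.3337, -0.7181, -1.4923) x3=(0.3323, -0.6036, -0.0452)
step 9: x0=(-0.8245, 0.3044, -1.6881) x1=(1.4504, 1.6544, 1.6394) x2=(-0.3442, -0.7193, -1.4919) x3=(0.3165, -0.5919, -0.0544)
step 10: x0=(-0.8194, 0.3080, -1.6915) x1=(1.4371, 1.6339, 1.6232) x2=(-0.3544, -0.7203, -1.4912) x3=(0.3007, -0.5799, -0.0636)
step 11: x0=(-0.8136, 0.3120, -1.6939) x1=(1.4224, 1.6120, 1.6049) x2=(-0.3644, -0.7210, -1.4900) x3=(0.2849, -0.5678, -0.0727)
step 12: x0=(-0.8072, 0.3163, -1.6953) x1=(1.4064, 1.5887, 1.5846) x2=(-0.3742, -0.7216, -1.4884) x3=(0.2691, -0.5554, -0.0818)
step 13: x0=(-0.8002, 0.3211, -1.6957) x1=(1.3892, 1.5640, 1.5622) x2=(-0.3837, -0.7219, -1.4865) x3=(0.2534, -0.5429, -0.0908)
step 14: x0=(-0.7925, 0.3262, -1.6951) x1=(1.3706, 1.5379, 1.5378) x2=(-0.3929, -0.7220, -1.4841) x3=(0.2377, -0.5302, -0.0997)
step 15: x0=(-0.7842, 0.3317, -1.6935) x1=(1.3508, 1.5105, 1.5115) x2=(-0.4019, -0.7219, -1.4814) x3=(0.2221, -0.5173, -0.1087)
step 16: x0=(-0.7754, 0.3375, -1.6910) x1=(1.3298, 1.4819, 1.4832) x2=(-0.4107, -0.7216, -1.4783) x3=(0.2065, -0.5043, -0.1175)
step 17: x0=(-0.7660, 0.3437, -1.6876) x1=(1.3076, 1.4520, 1.4531) x2=(-0.4192, -0.7211, -1.4748) x3=(0.1909, -0.4911, -0.1263)
step 18: x0=(-0.7560, 0.3503, -1.6833) x1=(1.2841, 1.4209, 1.4211) x2=(-0.4276, -0.7205, -1.4710) x3=(0.1754, -0.4777, -0.1351)
step 19: x0=(-0.7455, 0.3572, -1.6781) x1=(1.2596, 1.3886, 1.3872) x2=(-0.4356, -0.7196, -1.4668) x3=(0.1599, -0.4642, -0.1438)
step 20: x0=(-0.7345, 0.3645, -1.6720) x1=(1.2338, 1.3552, 1.3517) x2=(-0.4435, -0.7186, -1.4623) x3=(0.1445, -0.4506, -0.1524)
step 21: x0=(-0.7230, 0.3721, -1.6652) x1=(1.2070, 1.3207, 1.3144) x2=(-0.4512, -0.7175, -1.4574) x3=(0.1291, -0.4368, -0.1610)
step 22: x0=(-0.7109, 0.3800, -1.6575) x1=(1.1792, 1.2852, 1.2754) x2=(-0.4586, -0.7161, -1.4523) x3=(0.1137, -0.4229, -0.1695)
step 23: x0=(-0.6985, 0.3882, -1.6491) x1=(1.1503, 1.2487, 1.2348) x2=(-0.4659, -0.7146, -1.4468) x3=(0.0984, -0.4089, -0.1780)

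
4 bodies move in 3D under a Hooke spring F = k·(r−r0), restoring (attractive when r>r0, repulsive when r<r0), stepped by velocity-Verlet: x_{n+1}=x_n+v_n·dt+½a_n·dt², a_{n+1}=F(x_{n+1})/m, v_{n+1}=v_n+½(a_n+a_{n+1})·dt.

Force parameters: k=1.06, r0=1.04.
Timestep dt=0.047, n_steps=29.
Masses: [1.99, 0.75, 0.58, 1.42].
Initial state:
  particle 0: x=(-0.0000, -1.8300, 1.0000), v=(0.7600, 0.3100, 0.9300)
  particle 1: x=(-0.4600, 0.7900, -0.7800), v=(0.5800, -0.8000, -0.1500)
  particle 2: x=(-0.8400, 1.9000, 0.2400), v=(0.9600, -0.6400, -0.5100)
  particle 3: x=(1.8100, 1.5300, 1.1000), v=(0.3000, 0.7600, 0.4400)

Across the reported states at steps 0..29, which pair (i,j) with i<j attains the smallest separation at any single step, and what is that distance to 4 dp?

step 0: x0=(-0.0000, -1.8300, 1.0000) x1=(-0.4600, 0.7900, -0.7800) x2=(-0.8400, 1.9000, 0.2400) x3=(1.8100, 1.5300, 1.1000)
step 1: x0=(0.0359, -1.8113, 1.0427) x1=(-0.4301, 0.7510, -0.7827) x2=(-0.7900, 1.8632, 0.2176) x3=(1.8204, 1.5635, 1.1192)
step 2: x0=(0.0723, -1.7846, 1.0833) x1=(-0.3950, 0.7094, -0.7767) x2=(-0.7305, 1.8133, 0.1985) x3=(1.8235, 1.5924, 1.1352)
step 3: x0=(0.1092, -1.7500, 1.1218) x1=(-0.3546, 0.6654, -0.7618) x2=(-0.6619, 1.7510, 0.1832) x3=(1.8195, 1.6165, 1.1482)
step 4: x0=(0.1465, -1.7076, 1.1580) x1=(-0.3091, 0.6194, -0.7383) x2=(-0.5845, 1.6769, 0.1719) x3=(1.8086, 1.6356, 1.1581)
step 5: x0=(0.1842, -1.6577, 1.1919) x1=(-0.2586, 0.5716, -0.7063) x2=(-0.4990, 1.5918, 0.1647) x3=(1.7911, 1.6498, 1.1649)
step 6: x0=(0.2224, -1.6007, 1.2235) x1=(-0.2032, 0.5223, -0.6659) x2=(-0.4059, 1.4967, 0.1621) x3=(1.7673, 1.6588, 1.1689)
step 7: x0=(0.2610, -1.5368, 1.2528) x1=(-0.1431, 0.4715, -0.6176) x2=(-0.3059, 1.3925, 0.1640) x3=(1.7375, 1.6626, 1.1700)
step 8: x0=(0.3002, -1.4665, 1.2798) x1=(-0.0785, 0.4197, -0.5617) x2=(-0.1998, 1.2805, 0.1706) x3=(1.7022, 1.6612, 1.1684)
step 9: x0=(0.3398, -1.3902, 1.3045) x1=(-0.0098, 0.3669, -0.4988) x2=(-0.0883, 1.1617, 0.1820) x3=(1.6618, 1.6546, 1.1643)
step 10: x0=(0.3799, -1.3083, 1.3270) x1=(0.0628, 0.3134, -0.4293) x2=(0.0278, 1.0374, 0.1982) x3=(1.6168, 1.6429, 1.1578)
step 11: x0=(0.4206, -1.2213, 1.3474) x1=(0.1388, 0.2592, -0.3539) x2=(0.1477, 0.9088, 0.2192) x3=(1.5677, 1.6261, 1.1493)
step 12: x0=(0.4618, -1.1297, 1.3657) x1=(0.2179, 0.2047, -0.2733) x2=(0.2708, 0.7770, 0.2449) x3=(1.5149, 1.6043, 1.1389)
step 13: x0=(0.5035, -1.0340, 1.3823) x1=(0.2996, 0.1498, -0.1881) x2=(0.3964, 0.6433, 0.2752) x3=(1.4590, 1.5778, 1.1268)
step 14: x0=(0.5457, -0.9348, 1.3971) x1=(0.3834, 0.0948, -0.0991) x2=(0.5240, 0.5087, 0.3098) x3=(1.4004, 1.5468, 1.1132)
step 15: x0=(0.5885, -0.8326, 1.4105) x1=(0.4688, 0.0398, -0.0072) x2=(0.6532, 0.3743, 0.3487) x3=(1.3396, 1.5115, 1.0985)
step 16: x0=(0.6318, -0.7278, 1.4225) x1=(0.5550, -0.0150, 0.0871) x2=(0.7840, 0.2410, 0.3915) x3=(1.2770, 1.4721, 1.0828)
step 17: x0=(0.6754, -0.6211, 1.4335) x1=(0.6415, -0.0694, 0.1829) x2=(0.9164, 0.1095, 0.4378) x3=(1.2130, 1.4290, 1.0663)
step 18: x0=(0.7195, -0.5129, 1.4437) x1=(0.7274, -0.1230, 0.2796) x2=(1.0507, -0.0198, 0.4871) x3=(1.1480, 1.3824, 1.0492)
step 19: x0=(0.7638, -0.4034, 1.4535) x1=(0.8123, -0.1754, 0.3767) x2=(1.1870, -0.1469, 0.5387) x3=(1.0824, 1.3326, 1.0315)
step 20: x0=(0.8083, -0.2931, 1.4629) x1=(0.8956, -0.2262, 0.4741) x2=(1.3256, -0.2717, 0.5921) x3=(1.0164, 1.2798, 1.0135)
step 21: x0=(0.8529, -0.1821, 1.4722) x1=(0.9774, -0.2752, 0.5714) x2=(1.4661, -0.3946, 0.6466) x3=(0.9504, 1.2243, 0.9952)
step 22: x0=(0.8975, -0.0705, 1.4815) x1=(1.0575, -0.3223, 0.6686) x2=(1.6077, -0.5153, 0.7020) x3=(0.8847, 1.1661, 0.9767)
step 23: x0=(0.9421, 0.0413, 1.4908) x1=(1.1363, -0.3676, 0.7654) x2=(1.7496, -0.6334, 0.7583) x3=(0.8196, 1.1055, 0.9580)
step 24: x0=(0.9868, 0.1533, 1.5000) x1=(1.2138, -0.4112, 0.8620) x2=(1.8904, -0.7484, 0.8155) x3=(0.7555, 1.0426, 0.9392)
step 25: x0=(1.0318, 0.2651, 1.5091) x1=(1.2902, -0.4533, 0.9583) x2=(2.0289, -0.8591, 0.8736) x3=(0.6925, 0.9773, 0.9202)
step 26: x0=(1.0772, 0.3765, 1.5180) x1=(1.3655, -0.4939, 1.0545) x2=(2.1637, -0.9645, 0.9328) x3=(0.6310, 0.9097, 0.9012)
step 27: x0=(1.1232, 0.4872, 1.5267) x1=(1.4398, -0.5328, 1.1505) x2=(2.2934, -1.0635, 0.9928) x3=(0.5714, 0.8397, 0.8821)
step 28: x0=(1.1699, 0.5968, 1.5352) x1=(1.5129, -0.5699, 1.2464) x2=(2.4168, -1.1549, 1.0536) x3=(0.5138, 0.7670, 0.8632)
step 29: x0=(1.2176, 0.7051, 1.5434) x1=(1.5848, -0.6048, 1.3418) x2=(2.5326, -1.2377, 1.1149) x3=(0.4587, 0.6915, 0.8447)

pair (1,2), distance 0.3977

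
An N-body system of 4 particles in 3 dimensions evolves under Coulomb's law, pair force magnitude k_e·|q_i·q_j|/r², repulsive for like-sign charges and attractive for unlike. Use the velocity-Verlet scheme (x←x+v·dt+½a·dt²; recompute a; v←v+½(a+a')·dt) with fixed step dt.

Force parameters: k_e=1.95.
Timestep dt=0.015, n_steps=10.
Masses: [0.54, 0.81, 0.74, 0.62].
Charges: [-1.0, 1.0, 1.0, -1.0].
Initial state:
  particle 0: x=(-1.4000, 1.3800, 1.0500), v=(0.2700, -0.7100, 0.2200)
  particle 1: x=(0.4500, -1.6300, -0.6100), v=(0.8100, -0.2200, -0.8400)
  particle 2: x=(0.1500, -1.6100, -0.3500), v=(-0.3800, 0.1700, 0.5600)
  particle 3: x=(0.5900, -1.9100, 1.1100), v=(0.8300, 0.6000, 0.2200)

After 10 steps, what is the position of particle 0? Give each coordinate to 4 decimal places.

step 0: x0=(-1.4000, 1.3800, 1.0500) x1=(0.4500, -1.6300, -0.6100) x2=(0.1500, -1.6100, -0.3500) x3=(0.5900, -1.9100, 1.1100)
step 1: x0=(-1.3959, 1.3693, 1.0533) x1=(0.4634, -1.6334, -0.6236) x2=(0.1429, -1.6074, -0.3402) x3=(0.6024, -1.9010, 1.1130)
step 2: x0=(-1.3919, 1.3586, 1.0565) x1=(0.4791, -1.6370, -0.6390) x2=(0.1335, -1.6045, -0.3281) x3=(0.6147, -1.8919, 1.1156)
step 3: x0=(-1.3877, 1.3479, 1.0597) x1=(0.4966, -1.6407, -0.6559) x2=(0.1220, -1.6015, -0.3139) x3=(0.6270, -1.8828, 1.1177)
step 4: x0=(-1.3836, 1.3370, 1.0628) x1=(0.5156, -1.6446, -0.6740) x2=(0.1090, -1.5984, -0.2979) x3=(0.6392, -1.8736, 1.1192)
step 5: x0=(-1.3795, 1.3262, 1.0659) x1=(0.5359, -1.6486, -0.6931) x2=(0.0946, -1.5950, -0.2804) x3=(0.6512, -1.8644, 1.1203)
step 6: x0=(-1.3753, 1.3153, 1.0689) x1=(0.5573, -1.6528, -0.7130) x2=(0.0791, -1.5916, -0.2615) x3=(0.6632, -1.8552, 1.1209)
step 7: x0=(-1.3711, 1.3044, 1.0719) x1=(0.5795, -1.6570, -0.7336) x2=(0.0628, -1.5880, -0.2414) x3=(0.6751, -1.8459, 1.1210)
step 8: x0=(-1.3669, 1.2934, 1.0749) x1=(0.6025, -1.6614, -0.7548) x2=(0.0456, -1.5843, -0.2203) x3=(0.6868, -1.8366, 1.1206)
step 9: x0=(-1.3627, 1.2823, 1.0778) x1=(0.6262, -1.6658, -0.7764) x2=(0.0279, -1.5805, -0.1983) x3=(0.6985, -1.8273, 1.1198)
step 10: x0=(-1.3584, 1.2713, 1.0806) x1=(0.6504, -1.6703, -0.7984) x2=(0.0096, -1.5766, -0.1754) x3=(0.7100, -1.8179, 1.1185)

(-1.3584, 1.2713, 1.0806)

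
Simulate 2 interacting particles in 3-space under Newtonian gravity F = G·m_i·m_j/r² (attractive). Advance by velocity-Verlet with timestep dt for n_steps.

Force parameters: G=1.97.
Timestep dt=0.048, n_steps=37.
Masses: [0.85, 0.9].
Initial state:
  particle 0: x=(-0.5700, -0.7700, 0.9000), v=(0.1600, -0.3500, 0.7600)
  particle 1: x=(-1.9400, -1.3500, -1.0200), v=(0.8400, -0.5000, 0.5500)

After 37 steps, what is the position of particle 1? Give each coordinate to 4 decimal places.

(-0.2504, -2.0765, 0.4405)

step 0: x0=(-0.5700, -0.7700, 0.9000) x1=(-1.9400, -1.3500, -1.0200)
step 1: x0=(-0.5625, -0.7869, 0.9362) x1=(-1.8995, -1.3739, -0.9933)
step 2: x0=(-0.5554, -0.8039, 0.9719) x1=(-1.8586, -1.3977, -0.9662)
step 3: x0=(-0.5487, -0.8212, 1.0069) x1=(-1.8174, -1.4213, -0.9384)
step 4: x0=(-0.5424, -0.8386, 1.0414) x1=(-1.7758, -1.4447, -0.9102)
step 5: x0=(-0.5364, -0.8561, 1.0754) x1=(-1.7339, -1.4680, -0.8814)
step 6: x0=(-0.5308, -0.8739, 1.1087) x1=(-1.6916, -1.4911, -0.8520)
step 7: x0=(-0.5255, -0.8919, 1.1414) x1=(-1.6490, -1.5140, -0.8220)
step 8: x0=(-0.5206, -0.9100, 1.1735) x1=(-1.6060, -1.5367, -0.7915)
step 9: x0=(-0.5161, -0.9284, 1.2050) x1=(-1.5628, -1.5592, -0.7603)
step 10: x0=(-0.5119, -0.9470, 1.2358) x1=(-1.5191, -1.5815, -0.7286)
step 11: x0=(-0.5080, -0.9658, 1.2659) x1=(-1.4752, -1.6036, -0.6962)
step 12: x0=(-0.5045, -0.9848, 1.2954) x1=(-1.4310, -1.6256, -0.6632)
step 13: x0=(-0.5013, -1.0040, 1.3242) x1=(-1.3864, -1.6473, -0.6295)
step 14: x0=(-0.4985, -1.0235, 1.3523) x1=(-1.3415, -1.6688, -0.5952)
step 15: x0=(-0.4959, -1.0432, 1.3796) x1=(-1.2964, -1.6900, -0.5602)
step 16: x0=(-0.4936, -1.0631, 1.4062) x1=(-1.2509, -1.7110, -0.5244)
step 17: x0=(-0.4917, -1.0833, 1.4320) x1=(-1.2052, -1.7318, -0.4879)
step 18: x0=(-0.4900, -1.1038, 1.4570) x1=(-1.1592, -1.7523, -0.4507)
step 19: x0=(-0.4887, -1.1246, 1.4813) x1=(-1.1129, -1.7726, -0.4128)
step 20: x0=(-0.4876, -1.1456, 1.5046) x1=(-1.0664, -1.7926, -0.3740)
step 21: x0=(-0.4868, -1.1670, 1.5272) x1=(-1.0196, -1.8123, -0.3344)
step 22: x0=(-0.4862, -1.1886, 1.5488) x1=(-0.9725, -1.8317, -0.2940)
step 23: x0=(-0.4859, -1.2106, 1.5695) x1=(-0.9253, -1.8508, -0.2526)
step 24: x0=(-0.4858, -1.2329, 1.5892) x1=(-0.8778, -1.8696, -0.2104)
step 25: x0=(-0.4859, -1.2556, 1.6079) x1=(-0.8301, -1.8881, -0.1673)
step 26: x0=(-0.4862, -1.2786, 1.6257) x1=(-0.7822, -1.9062, -0.1232)
step 27: x0=(-0.4867, -1.3020, 1.6423) x1=(-0.7342, -1.9239, -0.0780)
step 28: x0=(-0.4874, -1.3258, 1.6578) x1=(-0.6860, -1.9413, -0.0318)
step 29: x0=(-0.4882, -1.3501, 1.6722) x1=(-0.6376, -1.9583, 0.0155)
step 30: x0=(-0.4891, -1.3748, 1.6853) x1=(-0.5892, -1.9748, 0.0639)
step 31: x0=(-0.4901, -1.3999, 1.6972) x1=(-0.5407, -1.9909, 0.1136)
step 32: x0=(-0.4911, -1.4256, 1.7077) x1=(-0.4921, -2.0065, 0.1645)
step 33: x0=(-0.4922, -1.4518, 1.7168) x1=(-0.4436, -2.0217, 0.2167)
step 34: x0=(-0.4932, -1.4786, 1.7244) x1=(-0.3951, -2.0363, 0.2704)
step 35: x0=(-0.4940, -1.5059, 1.7305) x1=(-0.3467, -2.0503, 0.3255)
step 36: x0=(-0.4948, -1.5339, 1.7349) x1=(-0.2984, -2.0637, 0.3822)
step 37: x0=(-0.4952, -1.5626, 1.7376) x1=(-0.2504, -2.0765, 0.4405)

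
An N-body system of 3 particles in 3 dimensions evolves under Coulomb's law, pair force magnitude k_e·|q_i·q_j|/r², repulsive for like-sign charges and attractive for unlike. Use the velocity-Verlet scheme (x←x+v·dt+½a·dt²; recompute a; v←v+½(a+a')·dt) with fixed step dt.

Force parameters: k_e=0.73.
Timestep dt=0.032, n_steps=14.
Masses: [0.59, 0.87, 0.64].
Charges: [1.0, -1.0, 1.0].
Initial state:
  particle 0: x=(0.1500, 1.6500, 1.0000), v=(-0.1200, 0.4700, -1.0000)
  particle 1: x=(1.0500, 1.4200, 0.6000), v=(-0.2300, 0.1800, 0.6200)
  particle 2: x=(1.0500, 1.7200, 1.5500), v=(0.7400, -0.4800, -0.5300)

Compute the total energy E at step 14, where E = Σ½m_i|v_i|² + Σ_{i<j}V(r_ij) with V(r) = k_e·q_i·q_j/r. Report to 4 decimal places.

step 0: x0=(0.1500, 1.6500, 1.0000) x1=(1.0500, 1.4200, 0.6000) x2=(1.0500, 1.7200, 1.5500)
step 1: x0=(0.1462, 1.6649, 0.9675) x1=(1.0423, 1.4260, 0.6204) x2=(1.0741, 1.7045, 1.5328)
step 2: x0=(0.1427, 1.6794, 0.9339) x1=(1.0338, 1.4325, 0.6420) x2=(1.0991, 1.6887, 1.5148)
step 3: x0=(0.1396, 1.6935, 0.8994) x1=(1.0245, 1.4395, 0.6649) x2=(1.1247, 1.6724, 1.4960)
step 4: x0=(0.1369, 1.7073, 0.8641) x1=(1.0145, 1.4470, 0.6892) x2=(1.1509, 1.6558, 1.4761)
step 5: x0=(0.1349, 1.7208, 0.8280) x1=(1.0038, 1.4552, 0.7148) x2=(1.1775, 1.6386, 1.4551)
step 6: x0=(0.1335, 1.7338, 0.7914) x1=(0.9924, 1.4639, 0.7418) x2=(1.2044, 1.6210, 1.4326)
step 7: x0=(0.1330, 1.7465, 0.7542) x1=(0.9804, 1.4734, 0.7704) x2=(1.2313, 1.6029, 1.4086)
step 8: x0=(0.1333, 1.7587, 0.7166) x1=(0.9680, 1.4835, 0.8006) x2=(1.2579, 1.5842, 1.3827)
step 9: x0=(0.1345, 1.7706, 0.6789) x1=(0.9555, 1.4942, 0.8324) x2=(1.2839, 1.5650, 1.3547)
step 10: x0=(0.1367, 1.7820, 0.6410) x1=(0.9431, 1.5055, 0.8659) x2=(1.3089, 1.5454, 1.3245)
step 11: x0=(0.1398, 1.7930, 0.6033) x1=(0.9313, 1.5174, 0.9011) x2=(1.3323, 1.5254, 1.2920)
step 12: x0=(0.1437, 1.8037, 0.5658) x1=(0.9204, 1.5296, 0.9378) x2=(1.3535, 1.5053, 1.2572)
step 13: x0=(0.1485, 1.8140, 0.5286) x1=(0.9111, 1.5420, 0.9758) x2=(1.3720, 1.4853, 1.2203)
step 14: x0=(0.1540, 1.8241, 0.4919) x1=(0.9036, 1.5544, 1.0148) x2=(1.3872, 1.4655, 1.1817)
step 0 velocities: v0=(-0.1200, 0.4700, -1.0000) v1=(-0.2300, 0.1800, 0.6200) v2=(0.7400, -0.4800, -0.5300)
step 0: KE=0.9076, PE=-0.7639, E=0.1436
step 14 velocities: v0=(0.1804, 0.3095, -1.1411) v1=(-0.1984, 0.3823, 1.2268) v2=(0.4201, -0.6070, -1.2248)
step 14: KE=1.8118, PE=-1.6712, E=0.1406

0.1406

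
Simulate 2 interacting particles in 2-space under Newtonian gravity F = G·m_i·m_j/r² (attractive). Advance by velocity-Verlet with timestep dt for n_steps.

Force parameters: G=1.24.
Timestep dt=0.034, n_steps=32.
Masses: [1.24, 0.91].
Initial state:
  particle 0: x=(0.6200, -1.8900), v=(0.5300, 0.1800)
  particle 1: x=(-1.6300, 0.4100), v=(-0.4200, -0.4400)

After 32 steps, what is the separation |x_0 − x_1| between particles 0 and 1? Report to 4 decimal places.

3.5237

step 0: x0=(0.6200, -1.8900) x1=(-1.6300, 0.4100)
step 1: x0=(0.6380, -1.8838) x1=(-1.6442, 0.3950)
step 2: x0=(0.6559, -1.8776) x1=(-1.6583, 0.3798)
step 3: x0=(0.6737, -1.8712) x1=(-1.6723, 0.3646)
step 4: x0=(0.6914, -1.8648) x1=(-1.6862, 0.3492)
step 5: x0=(0.7090, -1.8583) x1=(-1.6999, 0.3337)
step 6: x0=(0.7265, -1.8517) x1=(-1.7135, 0.3181)
step 7: x0=(0.7439, -1.8450) x1=(-1.7270, 0.3024)
step 8: x0=(0.7613, -1.8383) x1=(-1.7403, 0.2866)
step 9: x0=(0.7785, -1.8314) x1=(-1.7536, 0.2706)
step 10: x0=(0.7957, -1.8245) x1=(-1.7667, 0.2546)
step 11: x0=(0.8128, -1.8176) x1=(-1.7796, 0.2385)
step 12: x0=(0.8297, -1.8105) x1=(-1.7925, 0.2222)
step 13: x0=(0.8466, -1.8034) x1=(-1.8052, 0.2059)
step 14: x0=(0.8634, -1.7962) x1=(-1.8178, 0.1894)
step 15: x0=(0.8801, -1.7889) x1=(-1.8303, 0.1729)
step 16: x0=(0.8967, -1.7815) x1=(-1.8426, 0.1563)
step 17: x0=(0.9132, -1.7741) x1=(-1.8548, 0.1396)
step 18: x0=(0.9296, -1.7667) x1=(-1.8669, 0.1228)
step 19: x0=(0.9459, -1.7591) x1=(-1.8789, 0.1059)
step 20: x0=(0.9621, -1.7515) x1=(-1.8907, 0.0889)
step 21: x0=(0.9782, -1.7439) x1=(-1.9024, 0.0718)
step 22: x0=(0.9943, -1.7361) x1=(-1.9139, 0.0547)
step 23: x0=(1.0102, -1.7284) x1=(-1.9254, 0.0375)
step 24: x0=(1.0260, -1.7205) x1=(-1.9367, 0.0202)
step 25: x0=(1.0418, -1.7126) x1=(-1.9479, 0.0028)
step 26: x0=(1.0574, -1.7047) x1=(-1.9589, -0.0147)
step 27: x0=(1.0730, -1.6967) x1=(-1.9698, -0.0322)
step 28: x0=(1.0884, -1.6886) x1=(-1.9806, -0.0498)
step 29: x0=(1.1038, -1.6805) x1=(-1.9913, -0.0674)
step 30: x0=(1.1191, -1.6724) x1=(-2.0018, -0.0852)
step 31: x0=(1.1342, -1.6642) x1=(-2.0122, -0.1030)
step 32: x0=(1.1493, -1.6559) x1=(-2.0224, -0.1208)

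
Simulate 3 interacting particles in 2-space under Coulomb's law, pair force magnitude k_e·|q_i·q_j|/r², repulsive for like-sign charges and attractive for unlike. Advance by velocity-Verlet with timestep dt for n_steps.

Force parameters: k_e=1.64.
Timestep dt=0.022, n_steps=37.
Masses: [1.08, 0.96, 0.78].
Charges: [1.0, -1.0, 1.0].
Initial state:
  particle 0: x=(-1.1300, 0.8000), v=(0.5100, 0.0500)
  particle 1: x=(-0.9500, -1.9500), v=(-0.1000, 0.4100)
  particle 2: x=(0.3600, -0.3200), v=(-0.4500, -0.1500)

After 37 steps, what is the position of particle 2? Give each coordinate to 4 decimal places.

(0.0105, -0.7568)

step 0: x0=(-1.1300, 0.8000) x1=(-0.9500, -1.9500) x2=(0.3600, -0.3200)
step 1: x0=(-1.1189, 0.8011) x1=(-0.9521, -1.9409) x2=(0.3501, -0.3235)
step 2: x0=(-1.1079, 0.8023) x1=(-0.9542, -1.9314) x2=(0.3404, -0.3273)
step 3: x0=(-1.0971, 0.8034) x1=(-0.9561, -1.9218) x2=(0.3307, -0.3315)
step 4: x0=(-1.0864, 0.8047) x1=(-0.9579, -1.9118) x2=(0.3211, -0.3361)
step 5: x0=(-1.0760, 0.8059) x1=(-0.9596, -1.9016) x2=(0.3116, -0.3411)
step 6: x0=(-1.0657, 0.8072) x1=(-0.9611, -1.8912) x2=(0.3022, -0.3465)
step 7: x0=(-1.0555, 0.8086) x1=(-0.9625, -1.8804) x2=(0.2928, -0.3523)
step 8: x0=(-1.0456, 0.8100) x1=(-0.9638, -1.8694) x2=(0.2836, -0.3585)
step 9: x0=(-1.0358, 0.8115) x1=(-0.9650, -1.8581) x2=(0.2744, -0.3651)
step 10: x0=(-1.0262, 0.8130) x1=(-0.9660, -1.8465) x2=(0.2652, -0.3721)
step 11: x0=(-1.0168, 0.8146) x1=(-0.9669, -1.8346) x2=(0.2562, -0.3796)
step 12: x0=(-1.0075, 0.8162) x1=(-0.9676, -1.8225) x2=(0.2472, -0.3875)
step 13: x0=(-0.9984, 0.8179) x1=(-0.9682, -1.8100) x2=(0.2383, -0.3959)
step 14: x0=(-0.9895, 0.8197) x1=(-0.9687, -1.7972) x2=(0.2294, -0.4047)
step 15: x0=(-0.9808, 0.8215) x1=(-0.9689, -1.7842) x2=(0.2206, -0.4140)
step 16: x0=(-0.9722, 0.8234) x1=(-0.9690, -1.7708) x2=(0.2118, -0.4238)
step 17: x0=(-0.9638, 0.8253) x1=(-0.9690, -1.7571) x2=(0.2030, -0.4340)
step 18: x0=(-0.9556, 0.8274) x1=(-0.9687, -1.7430) x2=(0.1942, -0.4448)
step 19: x0=(-0.9475, 0.8295) x1=(-0.9683, -1.7287) x2=(0.1855, -0.4561)
step 20: x0=(-0.9396, 0.8317) x1=(-0.9677, -1.7140) x2=(0.1767, -0.4679)
step 21: x0=(-0.9319, 0.8340) x1=(-0.9669, -1.6990) x2=(0.1680, -0.4802)
step 22: x0=(-0.9243, 0.8363) x1=(-0.9659, -1.6836) x2=(0.1592, -0.4930)
step 23: x0=(-0.9169, 0.8387) x1=(-0.9647, -1.6679) x2=(0.1503, -0.5064)
step 24: x0=(-0.9096, 0.8412) x1=(-0.9632, -1.6518) x2=(0.1415, -0.5203)
step 25: x0=(-0.9025, 0.8438) x1=(-0.9616, -1.6353) x2=(0.1325, -0.5349)
step 26: x0=(-0.8956, 0.8465) x1=(-0.9596, -1.6185) x2=(0.1234, -0.5499)
step 27: x0=(-0.8888, 0.8492) x1=(-0.9575, -1.6012) x2=(0.1143, -0.5656)
step 28: x0=(-0.8822, 0.8520) x1=(-0.9550, -1.5836) x2=(0.1050, -0.5819)
step 29: x0=(-0.8756, 0.8549) x1=(-0.9523, -1.5656) x2=(0.0955, -0.5987)
step 30: x0=(-0.8693, 0.8579) x1=(-0.9492, -1.5472) x2=(0.0859, -0.6162)
step 31: x0=(-0.8630, 0.8609) x1=(-0.9458, -1.5283) x2=(0.0760, -0.6343)
step 32: x0=(-0.8569, 0.8640) x1=(-0.9421, -1.5090) x2=(0.0659, -0.6531)
step 33: x0=(-0.8509, 0.8672) x1=(-0.9381, -1.4892) x2=(0.0555, -0.6725)
step 34: x0=(-0.8451, 0.8704) x1=(-0.9336, -1.4690) x2=(0.0448, -0.6925)
step 35: x0=(-0.8393, 0.8737) x1=(-0.9287, -1.4483) x2=(0.0338, -0.7133)
step 36: x0=(-0.8337, 0.8771) x1=(-0.9234, -1.4271) x2=(0.0224, -0.7347)
step 37: x0=(-0.8282, 0.8805) x1=(-0.9175, -1.4053) x2=(0.0105, -0.7568)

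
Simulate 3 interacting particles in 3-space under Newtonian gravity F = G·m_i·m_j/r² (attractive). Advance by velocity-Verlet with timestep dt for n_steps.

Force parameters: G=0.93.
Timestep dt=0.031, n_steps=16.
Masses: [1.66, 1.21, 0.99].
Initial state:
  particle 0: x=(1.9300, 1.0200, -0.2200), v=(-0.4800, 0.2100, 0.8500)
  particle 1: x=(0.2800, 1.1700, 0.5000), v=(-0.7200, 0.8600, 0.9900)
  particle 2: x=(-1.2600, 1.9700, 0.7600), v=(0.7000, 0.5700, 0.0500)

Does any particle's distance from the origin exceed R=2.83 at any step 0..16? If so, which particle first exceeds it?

no

step 0: x0=(1.9300, 1.0200, -0.2200) x1=(0.2800, 1.1700, 0.5000) x2=(-1.2600, 1.9700, 0.7600)
step 1: x0=(1.9149, 1.0265, -0.1936) x1=(0.2578, 1.1967, 0.5306) x2=(-1.2381, 1.9876, 0.7615)
step 2: x0=(1.8995, 1.0331, -0.1670) x1=(0.2357, 1.2235, 0.5611) x2=(-1.2157, 2.0049, 0.7629)
step 3: x0=(1.8837, 1.0398, -0.1403) x1=(0.2137, 1.2504, 0.5914) x2=(-1.1929, 2.0221, 0.7643)
step 4: x0=(1.8675, 1.0465, -0.1134) x1=(0.1918, 1.2774, 0.6217) x2=(-1.1696, 2.0390, 0.7655)
step 5: x0=(1.8510, 1.0532, -0.0864) x1=(0.1701, 1.3046, 0.6517) x2=(-1.1458, 2.0556, 0.7667)
step 6: x0=(1.8341, 1.0601, -0.0592) x1=(0.1483, 1.3319, 0.6816) x2=(-1.1215, 2.0720, 0.7678)
step 7: x0=(1.8169, 1.0670, -0.0319) x1=(0.1266, 1.3593, 0.7114) x2=(-1.0966, 2.0881, 0.7689)
step 8: x0=(1.7993, 1.0739, -0.0044) x1=(0.1050, 1.3868, 0.7410) x2=(-1.0711, 2.1039, 0.7698)
step 9: x0=(1.7813, 1.0810, 0.0232) x1=(0.0833, 1.4146, 0.7705) x2=(-1.0450, 2.1193, 0.7708)
step 10: x0=(1.7630, 1.0882, 0.0509) x1=(0.0615, 1.4425, 0.7998) x2=(-1.0182, 2.1343, 0.7717)
step 11: x0=(1.7443, 1.0954, 0.0788) x1=(0.0397, 1.4707, 0.8289) x2=(-0.9908, 2.1490, 0.7726)
step 12: x0=(1.7253, 1.1027, 0.1069) x1=(0.0178, 1.4991, 0.8579) x2=(-0.9626, 2.1632, 0.7734)
step 13: x0=(1.7059, 1.1101, 0.1350) x1=(-0.0043, 1.5277, 0.8866) x2=(-0.9336, 2.1769, 0.7743)
step 14: x0=(1.6861, 1.1177, 0.1634) x1=(-0.0266, 1.5567, 0.9151) x2=(-0.9038, 2.1900, 0.7753)
step 15: x0=(1.6660, 1.1253, 0.1918) x1=(-0.0491, 1.5860, 0.9433) x2=(-0.8730, 2.2026, 0.7763)
step 16: x0=(1.6455, 1.1331, 0.2204) x1=(-0.0719, 1.6156, 0.9713) x2=(-0.8414, 2.2145, 0.7774)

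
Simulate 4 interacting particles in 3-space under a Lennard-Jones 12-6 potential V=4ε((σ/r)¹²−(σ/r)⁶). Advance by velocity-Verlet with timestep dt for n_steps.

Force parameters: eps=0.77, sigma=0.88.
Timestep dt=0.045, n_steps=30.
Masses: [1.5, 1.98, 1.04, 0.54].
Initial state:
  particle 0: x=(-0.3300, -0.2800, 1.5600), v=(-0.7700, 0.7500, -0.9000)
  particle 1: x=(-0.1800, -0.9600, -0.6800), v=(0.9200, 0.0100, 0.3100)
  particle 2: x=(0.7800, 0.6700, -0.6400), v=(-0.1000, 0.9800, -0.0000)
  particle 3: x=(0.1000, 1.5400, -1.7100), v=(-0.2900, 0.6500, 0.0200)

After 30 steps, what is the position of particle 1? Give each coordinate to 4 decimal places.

(1.0646, -0.9179, -0.2525)

step 0: x0=(-0.3300, -0.2800, 1.5600) x1=(-0.1800, -0.9600, -0.6800) x2=(0.7800, 0.6700, -0.6400) x3=(0.1000, 1.5400, -1.7100)
step 1: x0=(-0.3646, -0.2463, 1.5195) x1=(-0.1386, -0.9595, -0.6660) x2=(0.7753, 0.7142, -0.6403) x3=(0.0873, 1.5688, -1.7086)
step 2: x0=(-0.3993, -0.2125, 1.4789) x1=(-0.0971, -0.9589, -0.6521) x2=(0.7701, 0.7587, -0.6411) x3=(0.0752, 1.5968, -1.7061)
step 3: x0=(-0.4339, -0.1788, 1.4383) x1=(-0.0556, -0.9582, -0.6381) x2=(0.7645, 0.8035, -0.6424) x3=(0.0639, 1.6238, -1.7025)
step 4: x0=(-0.4685, -0.1450, 1.3976) x1=(-0.0141, -0.9574, -0.6240) x2=(0.7584, 0.8486, -0.6443) x3=(0.0533, 1.6500, -1.6977)
step 5: x0=(-0.5031, -0.1113, 1.3569) x1=(0.0275, -0.9566, -0.6100) x2=(0.7518, 0.8941, -0.6469) x3=(0.0435, 1.6752, -1.6918)
step 6: x0=(-0.5377, -0.0776, 1.3162) x1=(0.0691, -0.9556, -0.5959) x2=(0.7447, 0.9399, -0.6501) x3=(0.0347, 1.6994, -1.6845)
step 7: x0=(-0.5723, -0.0439, 1.2754) x1=(0.1107, -0.9546, -0.5818) x2=(0.7370, 0.9861, -0.6540) x3=(0.0267, 1.7225, -1.6757)
step 8: x0=(-0.6068, -0.0102, 1.2345) x1=(0.1522, -0.9535, -0.5676) x2=(0.7288, 1.0328, -0.6587) x3=(0.0199, 1.7445, -1.6654)
step 9: x0=(-0.6413, 0.0234, 1.1935) x1=(0.1938, -0.9523, -0.5535) x2=(0.7199, 1.0800, -0.6642) x3=(0.0143, 1.7653, -1.6534)
step 10: x0=(-0.6758, 0.0571, 1.1526) x1=(0.2354, -0.9510, -0.5393) x2=(0.7102, 1.1279, -0.6708) x3=(0.0100, 1.7847, -1.6395)
step 11: x0=(-0.7102, 0.0907, 1.1115) x1=(0.2770, -0.9497, -0.5251) x2=(0.6996, 1.1764, -0.6784) x3=(0.0074, 1.8026, -1.6233)
step 12: x0=(-0.7446, 0.1244, 1.0704) x1=(0.3186, -0.9483, -0.5108) x2=(0.6880, 1.2257, -0.6875) x3=(0.0067, 1.8188, -1.6044)
step 13: x0=(-0.7790, 0.1580, 1.0293) x1=(0.3602, -0.9469, -0.4965) x2=(0.6752, 1.2760, -0.6981) x3=(0.0083, 1.8329, -1.5825)
step 14: x0=(-0.8133, 0.1916, 0.9881) x1=(0.4017, -0.9454, -0.4823) x2=(0.6609, 1.3275, -0.7106) x3=(0.0127, 1.8446, -1.5567)
step 15: x0=(-0.8476, 0.2252, 0.9469) x1=(0.4432, -0.9439, -0.4680) x2=(0.6447, 1.3804, -0.7256) x3=(0.0207, 1.8534, -1.5263)
step 16: x0=(-0.8819, 0.2588, 0.9056) x1=(0.4847, -0.9423, -0.4536) x2=(0.6263, 1.4349, -0.7433) x3=(0.0330, 1.8589, -1.4903)
step 17: x0=(-0.9162, 0.2923, 0.8643) x1=(0.5262, -0.9407, -0.4393) x2=(0.6059, 1.4908, -0.7636) x3=(0.0492, 1.8617, -1.4496)
step 18: x0=(-0.9504, 0.3259, 0.8229) x1=(0.5677, -0.9391, -0.4250) x2=(0.5880, 1.5449, -0.7806) x3=(0.0602, 1.8679, -1.4150)
step 19: x0=(-0.9845, 0.3594, 0.7815) x1=(0.6092, -0.9374, -0.4106) x2=(0.5915, 1.5859, -0.7720) x3=(0.0303, 1.8991, -1.4297)
step 20: x0=(-1.0187, 0.3930, 0.7401) x1=(0.6507, -0.9358, -0.3963) x2=(0.6048, 1.6214, -0.7519) x3=(-0.0186, 1.9409, -1.4666)
step 21: x0=(-1.0528, 0.4266, 0.6987) x1=(0.6921, -0.9340, -0.3819) x2=(0.6172, 1.6573, -0.7326) x3=(-0.0660, 1.9819, -1.5017)
step 22: x0=(-1.0869, 0.4601, 0.6572) x1=(0.7335, -0.9323, -0.3675) x2=(0.6272, 1.6944, -0.7161) x3=(-0.1085, 2.0205, -1.5314)
step 23: x0=(-1.1209, 0.4937, 0.6158) x1=(0.7749, -0.9305, -0.3531) x2=(0.6346, 1.7325, -0.7024) x3=(-0.1463, 2.0571, -1.5557)
step 24: x0=(-1.1549, 0.5272, 0.5743) x1=(0.8163, -0.9288, -0.3388) x2=(0.6400, 1.7714, -0.6909) x3=(-0.1801, 2.0919, -1.5757)
step 25: x0=(-1.1889, 0.5608, 0.5327) x1=(0.8577, -0.9270, -0.3244) x2=(0.6436, 1.8110, -0.6813) x3=(-0.2105, 2.1254, -1.5920)
step 26: x0=(-1.2229, 0.5944, 0.4912) x1=(0.8991, -0.9252, -0.3100) x2=(0.6456, 1.8511, -0.6733) x3=(-0.2381, 2.1579, -1.6052)
step 27: x0=(-1.2569, 0.6280, 0.4496) x1=(0.9405, -0.9234, -0.2956) x2=(0.6464, 1.8917, -0.6667) x3=(-0.2631, 2.1894, -1.6157)
step 28: x0=(-1.2908, 0.6615, 0.4080) x1=(0.9819, -0.9215, -0.2812) x2=(0.6459, 1.9326, -0.6613) x3=(-0.2858, 2.2202, -1.6239)
step 29: x0=(-1.3247, 0.6951, 0.3665) x1=(1.0233, -0.9197, -0.2669) x2=(0.6443, 1.9739, -0.6569) x3=(-0.3065, 2.2503, -1.6298)
step 30: x0=(-1.3586, 0.7288, 0.3248) x1=(1.0646, -0.9179, -0.2525) x2=(0.6418, 2.0154, -0.6537) x3=(-0.3252, 2.2798, -1.6338)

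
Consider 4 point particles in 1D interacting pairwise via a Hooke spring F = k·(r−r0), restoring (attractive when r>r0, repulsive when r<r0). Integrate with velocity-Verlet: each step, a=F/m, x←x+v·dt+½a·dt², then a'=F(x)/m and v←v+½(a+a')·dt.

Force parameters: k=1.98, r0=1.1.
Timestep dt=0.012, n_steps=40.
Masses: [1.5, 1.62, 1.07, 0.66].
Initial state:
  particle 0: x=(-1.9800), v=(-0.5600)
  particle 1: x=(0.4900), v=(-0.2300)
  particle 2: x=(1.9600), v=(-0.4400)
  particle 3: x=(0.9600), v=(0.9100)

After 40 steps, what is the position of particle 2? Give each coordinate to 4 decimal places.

step 0: x0=(-1.9800) x1=(0.4900) x2=(1.9600) x3=(0.9600)
step 1: x0=(-1.9861) x1=(0.4871) x2=(1.9543) x3=(0.9706)
step 2: x0=(-1.9911) x1=(0.4839) x2=(1.9478) x3=(0.9807)
step 3: x0=(-1.9950) x1=(0.4804) x2=(1.9405) x3=(0.9901)
step 4: x0=(-1.9976) x1=(0.4767) x2=(1.9323) x3=(0.9990)
step 5: x0=(-1.9992) x1=(0.4726) x2=(1.9234) x3=(1.0071)
step 6: x0=(-1.9995) x1=(0.4683) x2=(1.9136) x3=(1.0147)
step 7: x0=(-1.9987) x1=(0.4637) x2=(1.9031) x3=(1.0215)
step 8: x0=(-1.9968) x1=(0.4589) x2=(1.8918) x3=(1.0277)
step 9: x0=(-1.9936) x1=(0.4537) x2=(1.8797) x3=(1.0331)
step 10: x0=(-1.9894) x1=(0.4483) x2=(1.8668) x3=(1.0378)
step 11: x0=(-1.9840) x1=(0.4426) x2=(1.8532) x3=(1.0419)
step 12: x0=(-1.9774) x1=(0.4367) x2=(1.8389) x3=(1.0451)
step 13: x0=(-1.9698) x1=(0.4305) x2=(1.8239) x3=(1.0476)
step 14: x0=(-1.9610) x1=(0.4240) x2=(1.8081) x3=(1.0494)
step 15: x0=(-1.9510) x1=(0.4172) x2=(1.7916) x3=(1.0504)
step 16: x0=(-1.9400) x1=(0.4103) x2=(1.7745) x3=(1.0506)
step 17: x0=(-1.9279) x1=(0.4030) x2=(1.7567) x3=(1.0500)
step 18: x0=(-1.9147) x1=(0.3955) x2=(1.7383) x3=(1.0487)
step 19: x0=(-1.9004) x1=(0.3878) x2=(1.7192) x3=(1.0465)
step 20: x0=(-1.8851) x1=(0.3798) x2=(1.6995) x3=(1.0436)
step 21: x0=(-1.8688) x1=(0.3715) x2=(1.6791) x3=(1.0399)
step 22: x0=(-1.8514) x1=(0.3630) x2=(1.6583) x3=(1.0354)
step 23: x0=(-1.8330) x1=(0.3543) x2=(1.6368) x3=(1.0300)
step 24: x0=(-1.8136) x1=(0.3454) x2=(1.6148) x3=(1.0239)
step 25: x0=(-1.7932) x1=(0.3362) x2=(1.5922) x3=(1.0170)
step 26: x0=(-1.7719) x1=(0.3268) x2=(1.5692) x3=(1.0094)
step 27: x0=(-1.7497) x1=(0.3172) x2=(1.5456) x3=(1.0009)
step 28: x0=(-1.7265) x1=(0.3073) x2=(1.5216) x3=(0.9917)
step 29: x0=(-1.7024) x1=(0.2972) x2=(1.4972) x3=(0.9817)
step 30: x0=(-1.6775) x1=(0.2870) x2=(1.4723) x3=(0.9709)
step 31: x0=(-1.6517) x1=(0.2765) x2=(1.4470) x3=(0.9594)
step 32: x0=(-1.6251) x1=(0.2658) x2=(1.4213) x3=(0.9472)
step 33: x0=(-1.5977) x1=(0.2549) x2=(1.3952) x3=(0.9342)
step 34: x0=(-1.5695) x1=(0.2438) x2=(1.3688) x3=(0.9205)
step 35: x0=(-1.5406) x1=(0.2325) x2=(1.3421) x3=(0.9062)
step 36: x0=(-1.5109) x1=(0.2210) x2=(1.3151) x3=(0.8911)
step 37: x0=(-1.4806) x1=(0.2093) x2=(1.2877) x3=(0.8754)
step 38: x0=(-1.4496) x1=(0.1974) x2=(1.2602) x3=(0.8590)
step 39: x0=(-1.4179) x1=(0.1854) x2=(1.2324) x3=(0.8420)
step 40: x0=(-1.3856) x1=(0.1732) x2=(1.2044) x3=(0.8244)

(1.2044)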